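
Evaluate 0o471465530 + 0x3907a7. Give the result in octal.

0x3907a7 = 0o16203647 in octal.
Add column by column in base 8, right to left:
  0+7 = 7
  3+4 = 7
  5+6 = 3 carry 1
  5+3+1 = 1 carry 1
  6+0+1 = 7
  4+2 = 6
  1+6 = 7
  7+1 = 0 carry 1
  4+0+1 = 5

0o507671377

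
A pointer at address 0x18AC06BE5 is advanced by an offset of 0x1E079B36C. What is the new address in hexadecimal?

0x36B3A1F51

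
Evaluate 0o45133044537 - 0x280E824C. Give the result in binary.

0b100000001010111011100011100010011

0o45133044537 = 0b100101001011011000100100101011111 in binary.
0x280E824C = 0b101000000011101000001001001100 in binary.
Subtract column by column in base 2:
  1-0 → 1
  1-0 → 1
  1-1 → 0
  1-1 → 0
  1-0 → 1
  0-0 → 0
  1-1 → 0
  0-0 → 0
  1-0 → 1
  0-1 → 1 (borrow)
  0-0-1 → 1 (borrow)
  1-0-1 → 0
  0-0 → 0
  0-0 → 0
  1-0 → 1
  0-1 → 1 (borrow)
  0-0-1 → 1 (borrow)
  0-1-1 → 0 (borrow)
  1-1-1 → 1 (borrow)
  1-1-1 → 1 (borrow)
  0-0-1 → 1 (borrow)
  1-0-1 → 0
  1-0 → 1
  0-0 → 0
  1-0 → 1
  0-0 → 0
  0-0 → 0
  1-1 → 0
  0-0 → 0
  1-1 → 0
  0-0 → 0
  0-0 → 0
  1-0 → 1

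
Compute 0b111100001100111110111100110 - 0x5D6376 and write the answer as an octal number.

0o712215160

0b111100001100111110111100110 = 0o741476746 in octal.
0x5D6376 = 0o27261566 in octal.
Subtract column by column in base 8:
  6-6 → 0
  4-6 → 6 (borrow)
  7-5-1 → 1
  6-1 → 5
  7-6 → 1
  4-2 → 2
  1-7 → 2 (borrow)
  4-2-1 → 1
  7-0 → 7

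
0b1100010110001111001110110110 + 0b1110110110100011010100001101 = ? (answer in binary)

0b11011001100110010100011000011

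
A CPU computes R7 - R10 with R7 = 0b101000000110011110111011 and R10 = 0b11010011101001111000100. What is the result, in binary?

Subtract column by column in base 2:
  1-0 → 1
  1-0 → 1
  0-1 → 1 (borrow)
  1-0-1 → 0
  1-0 → 1
  1-0 → 1
  0-1 → 1 (borrow)
  1-1-1 → 1 (borrow)
  1-1-1 → 1 (borrow)
  1-1-1 → 1 (borrow)
  1-0-1 → 0
  0-0 → 0
  0-1 → 1 (borrow)
  1-0-1 → 0
  1-1 → 0
  0-1 → 1 (borrow)
  0-1-1 → 0 (borrow)
  0-0-1 → 1 (borrow)
  0-0-1 → 1 (borrow)
  0-1-1 → 0 (borrow)
  0-0-1 → 1 (borrow)
  1-1-1 → 1 (borrow)
  0-1-1 → 0 (borrow)
  1-0-1 → 0

0b1101101001001111110111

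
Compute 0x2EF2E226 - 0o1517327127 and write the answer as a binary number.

0b100001101101010011001111001111

0x2EF2E226 = 0b101110111100101110001000100110 in binary.
0o1517327127 = 0b1101001111011010111001010111 in binary.
Subtract column by column in base 2:
  0-1 → 1 (borrow)
  1-1-1 → 1 (borrow)
  1-1-1 → 1 (borrow)
  0-0-1 → 1 (borrow)
  0-1-1 → 0 (borrow)
  1-0-1 → 0
  0-1 → 1 (borrow)
  0-0-1 → 1 (borrow)
  0-0-1 → 1 (borrow)
  1-1-1 → 1 (borrow)
  0-1-1 → 0 (borrow)
  0-1-1 → 0 (borrow)
  0-0-1 → 1 (borrow)
  1-1-1 → 1 (borrow)
  1-0-1 → 0
  1-1 → 0
  0-1 → 1 (borrow)
  1-0-1 → 0
  0-1 → 1 (borrow)
  0-1-1 → 0 (borrow)
  1-1-1 → 1 (borrow)
  1-1-1 → 1 (borrow)
  1-0-1 → 0
  1-0 → 1
  0-1 → 1 (borrow)
  1-0-1 → 0
  1-1 → 0
  1-1 → 0
  0-0 → 0
  1-0 → 1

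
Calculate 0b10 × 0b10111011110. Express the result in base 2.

0b101110111100

Multiply each base-2 digit by 2, carrying:
  0×2 = 0 → write 0
  1×2 = 2 → write 0 carry 1
  1×2+1 = 3 → write 1 carry 1
  1×2+1 = 3 → write 1 carry 1
  1×2+1 = 3 → write 1 carry 1
  0×2+1 = 1 → write 1
  1×2 = 2 → write 0 carry 1
  1×2+1 = 3 → write 1 carry 1
  1×2+1 = 3 → write 1 carry 1
  0×2+1 = 1 → write 1
  1×2 = 2 → write 0 carry 1
  remaining carry: 1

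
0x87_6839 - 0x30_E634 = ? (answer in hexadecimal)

Subtract column by column in base 16:
  9-4 → 5
  3-3 → 0
  8-6 → 2
  6-E → 8 (borrow)
  7-0-1 → 6
  8-3 → 5

0x568205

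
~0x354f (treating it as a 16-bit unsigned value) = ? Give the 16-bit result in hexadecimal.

Each hex digit d becomes f−d:
  3→c, 5→a, 4→b, f→0

0xcab0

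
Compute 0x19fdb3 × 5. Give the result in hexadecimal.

0x81f47f

Multiply each base-16 digit by 5, carrying:
  3×5 = 15 → write f
  b×5 = 55 → write 7 carry 3
  d×5+3 = 68 → write 4 carry 4
  f×5+4 = 79 → write f carry 4
  9×5+4 = 49 → write 1 carry 3
  1×5+3 = 8 → write 8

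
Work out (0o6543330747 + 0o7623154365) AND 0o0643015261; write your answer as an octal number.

Add column by column in base 8, right to left:
  7+5 = 4 carry 1
  4+6+1 = 3 carry 1
  7+3+1 = 3 carry 1
  0+4+1 = 5
  3+5 = 0 carry 1
  3+1+1 = 5
  3+3 = 6
  4+2 = 6
  5+6 = 3 carry 1
  6+7+1 = 6 carry 1
  final carry 1
Sum = 0o16366505334; now AND with 0o0643015261:
  1&0=0, 6&0=0, 3&6=2, 6&4=4, 6&3=2, 5&0=0, 0&1=0, 5&5=5, 3&2=2, 3&6=2, 4&1=0

0o242005220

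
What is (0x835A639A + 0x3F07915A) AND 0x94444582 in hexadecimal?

0x80404480

Add column by column in base 16, right to left:
  A+A = 4 carry 1
  9+5+1 = F
  3+1 = 4
  6+9 = F
  A+7 = 1 carry 1
  5+0+1 = 6
  3+F = 2 carry 1
  8+3+1 = C
Sum = 0xC261F4F4; now AND with 0x94444582:
  C&9=8, 2&4=0, 6&4=4, 1&4=0, F&4=4, 4&5=4, F&8=8, 4&2=0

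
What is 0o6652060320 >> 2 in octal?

0o1552414064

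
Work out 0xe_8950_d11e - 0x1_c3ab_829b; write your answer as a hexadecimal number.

0xcc5a54e83

Subtract column by column in base 16:
  e-b → 3
  1-9 → 8 (borrow)
  1-2-1 → e (borrow)
  d-8-1 → 4
  0-b → 5 (borrow)
  5-a-1 → a (borrow)
  9-3-1 → 5
  8-c → c (borrow)
  e-1-1 → c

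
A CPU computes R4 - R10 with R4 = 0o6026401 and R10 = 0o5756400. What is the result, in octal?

Subtract column by column in base 8:
  1-0 → 1
  0-0 → 0
  4-4 → 0
  6-6 → 0
  2-5 → 5 (borrow)
  0-7-1 → 0 (borrow)
  6-5-1 → 0

0o50001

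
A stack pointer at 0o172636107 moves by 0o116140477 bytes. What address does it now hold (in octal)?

0o310776606

Add column by column in base 8, right to left:
  7+7 = 6 carry 1
  0+7+1 = 0 carry 1
  1+4+1 = 6
  6+0 = 6
  3+4 = 7
  6+1 = 7
  2+6 = 0 carry 1
  7+1+1 = 1 carry 1
  1+1+1 = 3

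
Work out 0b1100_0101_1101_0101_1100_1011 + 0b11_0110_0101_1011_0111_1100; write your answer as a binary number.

0b111111000011000101000111

Add column by column in base 2, right to left:
  1+0 = 1
  1+0 = 1
  0+1 = 1
  1+1 = 0 carry 1
  0+1+1 = 0 carry 1
  0+1+1 = 0 carry 1
  1+1+1 = 1 carry 1
  1+0+1 = 0 carry 1
  1+1+1 = 1 carry 1
  0+1+1 = 0 carry 1
  1+0+1 = 0 carry 1
  0+1+1 = 0 carry 1
  1+1+1 = 1 carry 1
  0+0+1 = 1
  1+1 = 0 carry 1
  1+0+1 = 0 carry 1
  1+0+1 = 0 carry 1
  0+1+1 = 0 carry 1
  1+1+1 = 1 carry 1
  0+0+1 = 1
  0+1 = 1
  0+1 = 1
  1+0 = 1
  1+0 = 1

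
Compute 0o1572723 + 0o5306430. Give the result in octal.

Add column by column in base 8, right to left:
  3+0 = 3
  2+3 = 5
  7+4 = 3 carry 1
  2+6+1 = 1 carry 1
  7+0+1 = 0 carry 1
  5+3+1 = 1 carry 1
  1+5+1 = 7

0o7101353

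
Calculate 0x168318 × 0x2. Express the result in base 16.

0x2D0630

Multiply each base-16 digit by 2, carrying:
  8×2 = 16 → write 0 carry 1
  1×2+1 = 3 → write 3
  3×2 = 6 → write 6
  8×2 = 16 → write 0 carry 1
  6×2+1 = 13 → write D
  1×2 = 2 → write 2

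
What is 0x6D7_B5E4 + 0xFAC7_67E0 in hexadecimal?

Add column by column in base 16, right to left:
  4+0 = 4
  E+E = C carry 1
  5+7+1 = D
  B+6 = 1 carry 1
  7+7+1 = F
  D+C = 9 carry 1
  6+A+1 = 1 carry 1
  0+F+1 = 0 carry 1
  final carry 1

0x1019F1DC4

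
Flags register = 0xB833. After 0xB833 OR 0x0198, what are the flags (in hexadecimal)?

0xB9BB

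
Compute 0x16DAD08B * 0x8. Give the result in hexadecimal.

Multiply each base-16 digit by 8, carrying:
  B×8 = 88 → write 8 carry 5
  8×8+5 = 69 → write 5 carry 4
  0×8+4 = 4 → write 4
  D×8 = 104 → write 8 carry 6
  A×8+6 = 86 → write 6 carry 5
  D×8+5 = 109 → write D carry 6
  6×8+6 = 54 → write 6 carry 3
  1×8+3 = 11 → write B

0xB6D68458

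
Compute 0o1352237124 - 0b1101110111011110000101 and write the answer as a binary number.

0o1352237124 = 0b1011101010010011111001010100 in binary.
Subtract column by column in base 2:
  0-1 → 1 (borrow)
  0-0-1 → 1 (borrow)
  1-1-1 → 1 (borrow)
  0-0-1 → 1 (borrow)
  1-0-1 → 0
  0-0 → 0
  1-0 → 1
  0-1 → 1 (borrow)
  0-1-1 → 0 (borrow)
  1-1-1 → 1 (borrow)
  1-1-1 → 1 (borrow)
  1-0-1 → 0
  1-1 → 0
  1-1 → 0
  0-1 → 1 (borrow)
  0-0-1 → 1 (borrow)
  1-1-1 → 1 (borrow)
  0-1-1 → 0 (borrow)
  0-1-1 → 0 (borrow)
  1-0-1 → 0
  0-1 → 1 (borrow)
  1-1-1 → 1 (borrow)
  0-0-1 → 1 (borrow)
  1-0-1 → 0
  1-0 → 1
  1-0 → 1
  0-0 → 0
  1-0 → 1

0b1011011100011100011011001111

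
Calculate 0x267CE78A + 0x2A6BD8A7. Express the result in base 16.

Add column by column in base 16, right to left:
  A+7 = 1 carry 1
  8+A+1 = 3 carry 1
  7+8+1 = 0 carry 1
  E+D+1 = C carry 1
  C+B+1 = 8 carry 1
  7+6+1 = E
  6+A = 0 carry 1
  2+2+1 = 5

0x50E8C031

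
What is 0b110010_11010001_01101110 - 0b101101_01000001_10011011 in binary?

Subtract column by column in base 2:
  0-1 → 1 (borrow)
  1-1-1 → 1 (borrow)
  1-0-1 → 0
  1-1 → 0
  0-1 → 1 (borrow)
  1-0-1 → 0
  1-0 → 1
  0-1 → 1 (borrow)
  1-1-1 → 1 (borrow)
  0-0-1 → 1 (borrow)
  0-0-1 → 1 (borrow)
  0-0-1 → 1 (borrow)
  1-0-1 → 0
  0-0 → 0
  1-1 → 0
  1-0 → 1
  0-1 → 1 (borrow)
  1-0-1 → 0
  0-1 → 1 (borrow)
  0-1-1 → 0 (borrow)
  1-0-1 → 0
  1-1 → 0

0b1011000111111010011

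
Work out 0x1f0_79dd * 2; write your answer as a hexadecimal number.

0x3e0f3ba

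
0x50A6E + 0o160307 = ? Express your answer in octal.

0x50A6E = 0o1205156 in octal.
Add column by column in base 8, right to left:
  6+7 = 5 carry 1
  5+0+1 = 6
  1+3 = 4
  5+0 = 5
  0+6 = 6
  2+1 = 3
  1+0 = 1

0o1365465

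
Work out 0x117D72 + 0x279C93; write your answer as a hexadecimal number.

0x391A05

Add column by column in base 16, right to left:
  2+3 = 5
  7+9 = 0 carry 1
  D+C+1 = A carry 1
  7+9+1 = 1 carry 1
  1+7+1 = 9
  1+2 = 3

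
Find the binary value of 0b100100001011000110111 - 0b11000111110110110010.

Subtract column by column in base 2:
  1-0 → 1
  1-1 → 0
  1-0 → 1
  0-0 → 0
  1-1 → 0
  1-1 → 0
  0-0 → 0
  0-1 → 1 (borrow)
  0-1-1 → 0 (borrow)
  1-0-1 → 0
  1-1 → 0
  0-1 → 1 (borrow)
  1-1-1 → 1 (borrow)
  0-1-1 → 0 (borrow)
  0-1-1 → 0 (borrow)
  0-0-1 → 1 (borrow)
  0-0-1 → 1 (borrow)
  1-0-1 → 0
  0-1 → 1 (borrow)
  0-1-1 → 0 (borrow)
  1-0-1 → 0

0b1011001100010000101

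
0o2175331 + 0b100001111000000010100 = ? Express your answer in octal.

0b100001111000000010100 = 0o4170024 in octal.
Add column by column in base 8, right to left:
  1+4 = 5
  3+2 = 5
  3+0 = 3
  5+0 = 5
  7+7 = 6 carry 1
  1+1+1 = 3
  2+4 = 6

0o6365355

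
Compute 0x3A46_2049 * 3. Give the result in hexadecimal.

Multiply each base-16 digit by 3, carrying:
  9×3 = 27 → write B carry 1
  4×3+1 = 13 → write D
  0×3 = 0 → write 0
  2×3 = 6 → write 6
  6×3 = 18 → write 2 carry 1
  4×3+1 = 13 → write D
  A×3 = 30 → write E carry 1
  3×3+1 = 10 → write A

0xAED260DB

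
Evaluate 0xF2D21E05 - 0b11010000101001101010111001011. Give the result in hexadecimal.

0xD8BD483A

0b11010000101001101010111001011 = 0x1A14D5CB in hexadecimal.
Subtract column by column in base 16:
  5-B → A (borrow)
  0-C-1 → 3 (borrow)
  E-5-1 → 8
  1-D → 4 (borrow)
  2-4-1 → D (borrow)
  D-1-1 → B
  2-A → 8 (borrow)
  F-1-1 → D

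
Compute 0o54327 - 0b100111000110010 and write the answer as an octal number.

0b100111000110010 = 0o47062 in octal.
Subtract column by column in base 8:
  7-2 → 5
  2-6 → 4 (borrow)
  3-0-1 → 2
  4-7 → 5 (borrow)
  5-4-1 → 0

0o5245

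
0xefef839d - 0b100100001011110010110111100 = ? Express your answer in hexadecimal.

0xeb699de1

0b100100001011110010110111100 = 0x485e5bc in hexadecimal.
Subtract column by column in base 16:
  d-c → 1
  9-b → e (borrow)
  3-5-1 → d (borrow)
  8-e-1 → 9 (borrow)
  f-5-1 → 9
  e-8 → 6
  f-4 → b
  e-0 → e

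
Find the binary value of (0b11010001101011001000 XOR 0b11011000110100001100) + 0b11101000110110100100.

First 0b11010001101011001000 XOR 0b11011000110100001100 = 0b00001001011111000100.
Add column by column in base 2, right to left:
  0+0 = 0
  0+0 = 0
  1+1 = 0 carry 1
  0+0+1 = 1
  0+0 = 0
  0+1 = 1
  1+0 = 1
  1+1 = 0 carry 1
  1+1+1 = 1 carry 1
  1+0+1 = 0 carry 1
  1+1+1 = 1 carry 1
  0+1+1 = 0 carry 1
  1+0+1 = 0 carry 1
  0+0+1 = 1
  0+0 = 0
  1+1 = 0 carry 1
  0+0+1 = 1
  0+1 = 1
  0+1 = 1
  0+1 = 1

0b11110010010101101000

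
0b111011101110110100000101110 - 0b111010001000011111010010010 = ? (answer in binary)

Subtract column by column in base 2:
  0-0 → 0
  1-1 → 0
  1-0 → 1
  1-0 → 1
  0-1 → 1 (borrow)
  1-0-1 → 0
  0-0 → 0
  0-1 → 1 (borrow)
  0-0-1 → 1 (borrow)
  0-1-1 → 0 (borrow)
  0-1-1 → 0 (borrow)
  1-1-1 → 1 (borrow)
  0-1-1 → 0 (borrow)
  1-1-1 → 1 (borrow)
  1-0-1 → 0
  0-0 → 0
  1-0 → 1
  1-0 → 1
  1-1 → 0
  0-0 → 0
  1-0 → 1
  1-0 → 1
  1-1 → 0
  0-0 → 0
  1-1 → 0
  1-1 → 0
  1-1 → 0

0b1100110010100110011100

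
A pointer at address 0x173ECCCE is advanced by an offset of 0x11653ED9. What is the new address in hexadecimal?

0x28A40BA7

Add column by column in base 16, right to left:
  E+9 = 7 carry 1
  C+D+1 = A carry 1
  C+E+1 = B carry 1
  C+3+1 = 0 carry 1
  E+5+1 = 4 carry 1
  3+6+1 = A
  7+1 = 8
  1+1 = 2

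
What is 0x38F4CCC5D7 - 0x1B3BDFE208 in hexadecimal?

0x1DB8ECE3CF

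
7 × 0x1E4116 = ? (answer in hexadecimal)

0xD3C79A

Multiply each base-16 digit by 7, carrying:
  6×7 = 42 → write A carry 2
  1×7+2 = 9 → write 9
  1×7 = 7 → write 7
  4×7 = 28 → write C carry 1
  E×7+1 = 99 → write 3 carry 6
  1×7+6 = 13 → write D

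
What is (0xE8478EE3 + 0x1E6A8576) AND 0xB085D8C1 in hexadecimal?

Add column by column in base 16, right to left:
  3+6 = 9
  E+7 = 5 carry 1
  E+5+1 = 4 carry 1
  8+8+1 = 1 carry 1
  7+A+1 = 2 carry 1
  4+6+1 = B
  8+E = 6 carry 1
  E+1+1 = 0 carry 1
  final carry 1
Sum = 0x106B21459; now AND with 0xB085D8C1:
  1&0=0, 0&B=0, 6&0=0, B&8=8, 2&5=0, 1&D=1, 4&8=0, 5&C=4, 9&1=1

0x801041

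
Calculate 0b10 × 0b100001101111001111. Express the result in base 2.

0b1000011011110011110

Multiply each base-2 digit by 2, carrying:
  1×2 = 2 → write 0 carry 1
  1×2+1 = 3 → write 1 carry 1
  1×2+1 = 3 → write 1 carry 1
  1×2+1 = 3 → write 1 carry 1
  0×2+1 = 1 → write 1
  0×2 = 0 → write 0
  1×2 = 2 → write 0 carry 1
  1×2+1 = 3 → write 1 carry 1
  1×2+1 = 3 → write 1 carry 1
  1×2+1 = 3 → write 1 carry 1
  0×2+1 = 1 → write 1
  1×2 = 2 → write 0 carry 1
  1×2+1 = 3 → write 1 carry 1
  0×2+1 = 1 → write 1
  0×2 = 0 → write 0
  0×2 = 0 → write 0
  0×2 = 0 → write 0
  1×2 = 2 → write 0 carry 1
  remaining carry: 1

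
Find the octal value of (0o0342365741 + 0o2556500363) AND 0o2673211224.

0o2021000224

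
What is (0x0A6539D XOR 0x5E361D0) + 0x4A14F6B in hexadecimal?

First 0x0A6539D XOR 0x5E361D0 = 0x545324D.
Add column by column in base 16, right to left:
  D+B = 8 carry 1
  4+6+1 = B
  2+F = 1 carry 1
  3+4+1 = 8
  5+1 = 6
  4+A = E
  5+4 = 9

0x9E681B8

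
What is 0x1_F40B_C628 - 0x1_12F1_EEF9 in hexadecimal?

0xE119D72F

Subtract column by column in base 16:
  8-9 → F (borrow)
  2-F-1 → 2 (borrow)
  6-E-1 → 7 (borrow)
  C-E-1 → D (borrow)
  B-1-1 → 9
  0-F → 1 (borrow)
  4-2-1 → 1
  F-1 → E
  1-1 → 0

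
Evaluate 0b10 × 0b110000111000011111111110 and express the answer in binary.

0b1100001110000111111111100

Multiply each base-2 digit by 2, carrying:
  0×2 = 0 → write 0
  1×2 = 2 → write 0 carry 1
  1×2+1 = 3 → write 1 carry 1
  1×2+1 = 3 → write 1 carry 1
  1×2+1 = 3 → write 1 carry 1
  1×2+1 = 3 → write 1 carry 1
  1×2+1 = 3 → write 1 carry 1
  1×2+1 = 3 → write 1 carry 1
  1×2+1 = 3 → write 1 carry 1
  1×2+1 = 3 → write 1 carry 1
  1×2+1 = 3 → write 1 carry 1
  0×2+1 = 1 → write 1
  0×2 = 0 → write 0
  0×2 = 0 → write 0
  0×2 = 0 → write 0
  1×2 = 2 → write 0 carry 1
  1×2+1 = 3 → write 1 carry 1
  1×2+1 = 3 → write 1 carry 1
  0×2+1 = 1 → write 1
  0×2 = 0 → write 0
  0×2 = 0 → write 0
  0×2 = 0 → write 0
  1×2 = 2 → write 0 carry 1
  1×2+1 = 3 → write 1 carry 1
  remaining carry: 1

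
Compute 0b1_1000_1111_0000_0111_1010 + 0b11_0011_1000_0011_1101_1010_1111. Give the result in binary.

0b11010100010010111000101001

Add column by column in base 2, right to left:
  0+1 = 1
  1+1 = 0 carry 1
  0+1+1 = 0 carry 1
  1+1+1 = 1 carry 1
  1+0+1 = 0 carry 1
  1+1+1 = 1 carry 1
  1+0+1 = 0 carry 1
  0+1+1 = 0 carry 1
  0+1+1 = 0 carry 1
  0+0+1 = 1
  0+1 = 1
  0+1 = 1
  1+1 = 0 carry 1
  1+1+1 = 1 carry 1
  1+0+1 = 0 carry 1
  1+0+1 = 0 carry 1
  0+0+1 = 1
  0+0 = 0
  0+0 = 0
  1+1 = 0 carry 1
  1+1+1 = 1 carry 1
  0+1+1 = 0 carry 1
  0+0+1 = 1
  0+0 = 0
  0+1 = 1
  0+1 = 1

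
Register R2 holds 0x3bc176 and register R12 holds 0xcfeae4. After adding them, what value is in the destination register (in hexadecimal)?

0x10bac5a

Add column by column in base 16, right to left:
  6+4 = a
  7+e = 5 carry 1
  1+a+1 = c
  c+e = a carry 1
  b+f+1 = b carry 1
  3+c+1 = 0 carry 1
  final carry 1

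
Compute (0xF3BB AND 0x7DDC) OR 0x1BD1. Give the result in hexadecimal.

0xF3BB AND 0x7DDC = 0x7198.
Then OR with 0x1BD1.

0x7BD9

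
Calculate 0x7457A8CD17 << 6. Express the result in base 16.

0x1D15EA3345C0

6 bits is not a whole number of base-16 digits; in binary: 111010001010111101010001100110100010111 << 6 = 111010001010111101010001100110100010111000000.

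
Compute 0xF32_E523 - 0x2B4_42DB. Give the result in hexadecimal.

0xC7EA248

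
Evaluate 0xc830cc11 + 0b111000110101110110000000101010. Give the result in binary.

0b100000001000010000010110000111011

0xc830cc11 = 0b11001000001100001100110000010001 in binary.
Add column by column in base 2, right to left:
  1+0 = 1
  0+1 = 1
  0+0 = 0
  0+1 = 1
  1+0 = 1
  0+1 = 1
  0+0 = 0
  0+0 = 0
  0+0 = 0
  0+0 = 0
  1+0 = 1
  1+0 = 1
  0+0 = 0
  0+1 = 1
  1+1 = 0 carry 1
  1+0+1 = 0 carry 1
  0+1+1 = 0 carry 1
  0+1+1 = 0 carry 1
  0+1+1 = 0 carry 1
  0+0+1 = 1
  1+1 = 0 carry 1
  1+0+1 = 0 carry 1
  0+1+1 = 0 carry 1
  0+1+1 = 0 carry 1
  0+0+1 = 1
  0+0 = 0
  0+0 = 0
  1+1 = 0 carry 1
  0+1+1 = 0 carry 1
  0+1+1 = 0 carry 1
  1+0+1 = 0 carry 1
  1+0+1 = 0 carry 1
  final carry 1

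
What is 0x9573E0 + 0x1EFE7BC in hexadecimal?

Add column by column in base 16, right to left:
  0+C = C
  E+B = 9 carry 1
  3+7+1 = B
  7+E = 5 carry 1
  5+F+1 = 5 carry 1
  9+E+1 = 8 carry 1
  0+1+1 = 2

0x2855B9C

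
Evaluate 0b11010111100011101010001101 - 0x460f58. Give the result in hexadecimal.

0x3182b35

0b11010111100011101010001101 = 0x35e3a8d in hexadecimal.
Subtract column by column in base 16:
  d-8 → 5
  8-5 → 3
  a-f → b (borrow)
  3-0-1 → 2
  e-6 → 8
  5-4 → 1
  3-0 → 3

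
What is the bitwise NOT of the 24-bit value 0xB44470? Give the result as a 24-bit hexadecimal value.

Each hex digit d becomes F−d:
  B→4, 4→B, 4→B, 4→B, 7→8, 0→F

0x4BBB8F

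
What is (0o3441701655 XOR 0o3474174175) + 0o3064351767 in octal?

First 0o3441701655 XOR 0o3474174175 = 0o0035675720.
Add column by column in base 8, right to left:
  0+7 = 7
  2+6 = 0 carry 1
  7+7+1 = 7 carry 1
  5+1+1 = 7
  7+5 = 4 carry 1
  6+3+1 = 2 carry 1
  5+4+1 = 2 carry 1
  3+6+1 = 2 carry 1
  0+0+1 = 1
  0+3 = 3

0o3122247707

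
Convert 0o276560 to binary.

0b10111110101110000

Each octal digit is 3 bits: 2=010 7=111 6=110 5=101 6=110 0=000.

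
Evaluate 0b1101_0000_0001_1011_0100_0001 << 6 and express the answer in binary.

0b110100000001101101000001000000

Left shift by 6: append 6 zero bits.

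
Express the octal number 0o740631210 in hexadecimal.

0x7833288

Each octal digit is 3 bits: 7=111 4=100 0=000 6=110 3=011 1=001 2=010 1=001 0=000.
Group the bits into nibbles: 0111 1000 0011 0011 0010 1000 1000 → 7833288.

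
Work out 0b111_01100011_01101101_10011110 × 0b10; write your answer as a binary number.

0b1110110001101101101100111100

Multiply each base-2 digit by 2, carrying:
  0×2 = 0 → write 0
  1×2 = 2 → write 0 carry 1
  1×2+1 = 3 → write 1 carry 1
  1×2+1 = 3 → write 1 carry 1
  1×2+1 = 3 → write 1 carry 1
  0×2+1 = 1 → write 1
  0×2 = 0 → write 0
  1×2 = 2 → write 0 carry 1
  1×2+1 = 3 → write 1 carry 1
  0×2+1 = 1 → write 1
  1×2 = 2 → write 0 carry 1
  1×2+1 = 3 → write 1 carry 1
  0×2+1 = 1 → write 1
  1×2 = 2 → write 0 carry 1
  1×2+1 = 3 → write 1 carry 1
  0×2+1 = 1 → write 1
  1×2 = 2 → write 0 carry 1
  1×2+1 = 3 → write 1 carry 1
  0×2+1 = 1 → write 1
  0×2 = 0 → write 0
  0×2 = 0 → write 0
  1×2 = 2 → write 0 carry 1
  1×2+1 = 3 → write 1 carry 1
  0×2+1 = 1 → write 1
  1×2 = 2 → write 0 carry 1
  1×2+1 = 3 → write 1 carry 1
  1×2+1 = 3 → write 1 carry 1
  remaining carry: 1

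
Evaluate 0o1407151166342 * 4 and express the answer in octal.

0o6034644731610

Multiply each base-8 digit by 4, carrying:
  2×4 = 8 → write 0 carry 1
  4×4+1 = 17 → write 1 carry 2
  3×4+2 = 14 → write 6 carry 1
  6×4+1 = 25 → write 1 carry 3
  6×4+3 = 27 → write 3 carry 3
  1×4+3 = 7 → write 7
  1×4 = 4 → write 4
  5×4 = 20 → write 4 carry 2
  1×4+2 = 6 → write 6
  7×4 = 28 → write 4 carry 3
  0×4+3 = 3 → write 3
  4×4 = 16 → write 0 carry 2
  1×4+2 = 6 → write 6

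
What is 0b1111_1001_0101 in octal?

0o7625

Group the bits in threes: 111 110 010 101 → 7625.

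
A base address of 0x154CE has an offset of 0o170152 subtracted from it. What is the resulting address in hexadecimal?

0x6464

0o170152 = 0xF06A in hexadecimal.
Subtract column by column in base 16:
  E-A → 4
  C-6 → 6
  4-0 → 4
  5-F → 6 (borrow)
  1-0-1 → 0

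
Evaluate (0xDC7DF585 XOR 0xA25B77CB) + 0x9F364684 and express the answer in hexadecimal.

0x11D5CC8D2

First 0xDC7DF585 XOR 0xA25B77CB = 0x7E26824E.
Add column by column in base 16, right to left:
  E+4 = 2 carry 1
  4+8+1 = D
  2+6 = 8
  8+4 = C
  6+6 = C
  2+3 = 5
  E+F = D carry 1
  7+9+1 = 1 carry 1
  final carry 1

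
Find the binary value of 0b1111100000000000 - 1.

0b1111011111111111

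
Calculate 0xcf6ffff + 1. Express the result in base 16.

0xcf70000

The trailing 4 digits are F (max in base 16), so adding 1 cascades: they roll to 0 and the next digit up increments.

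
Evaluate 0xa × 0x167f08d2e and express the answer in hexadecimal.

0xe0f6583cc

Multiply each base-16 digit by 10, carrying:
  e×10 = 140 → write c carry 8
  2×10+8 = 28 → write c carry 1
  d×10+1 = 131 → write 3 carry 8
  8×10+8 = 88 → write 8 carry 5
  0×10+5 = 5 → write 5
  f×10 = 150 → write 6 carry 9
  7×10+9 = 79 → write f carry 4
  6×10+4 = 64 → write 0 carry 4
  1×10+4 = 14 → write e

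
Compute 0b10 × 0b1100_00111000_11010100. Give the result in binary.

Multiply each base-2 digit by 2, carrying:
  0×2 = 0 → write 0
  0×2 = 0 → write 0
  1×2 = 2 → write 0 carry 1
  0×2+1 = 1 → write 1
  1×2 = 2 → write 0 carry 1
  0×2+1 = 1 → write 1
  1×2 = 2 → write 0 carry 1
  1×2+1 = 3 → write 1 carry 1
  0×2+1 = 1 → write 1
  0×2 = 0 → write 0
  0×2 = 0 → write 0
  1×2 = 2 → write 0 carry 1
  1×2+1 = 3 → write 1 carry 1
  1×2+1 = 3 → write 1 carry 1
  0×2+1 = 1 → write 1
  0×2 = 0 → write 0
  0×2 = 0 → write 0
  0×2 = 0 → write 0
  1×2 = 2 → write 0 carry 1
  1×2+1 = 3 → write 1 carry 1
  remaining carry: 1

0b110000111000110101000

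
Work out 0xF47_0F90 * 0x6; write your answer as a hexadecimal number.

0x5BAA5D60

Multiply each base-16 digit by 6, carrying:
  0×6 = 0 → write 0
  9×6 = 54 → write 6 carry 3
  F×6+3 = 93 → write D carry 5
  0×6+5 = 5 → write 5
  7×6 = 42 → write A carry 2
  4×6+2 = 26 → write A carry 1
  F×6+1 = 91 → write B carry 5
  remaining carry: 5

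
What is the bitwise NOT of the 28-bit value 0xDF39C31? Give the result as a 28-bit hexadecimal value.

0x20C63CE

Each hex digit d becomes F−d:
  D→2, F→0, 3→C, 9→6, C→3, 3→C, 1→E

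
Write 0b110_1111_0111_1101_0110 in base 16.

Group the bits into nibbles: 0110 1111 0111 1101 0110 → 6f7d6.

0x6f7d6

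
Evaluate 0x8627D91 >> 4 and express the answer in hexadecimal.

0x8627D9

Shifting right by 4 bits = 1 hex digit: drop the last 1.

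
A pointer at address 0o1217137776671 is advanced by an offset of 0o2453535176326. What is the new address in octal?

0o3672675175217

Add column by column in base 8, right to left:
  1+6 = 7
  7+2 = 1 carry 1
  6+3+1 = 2 carry 1
  6+6+1 = 5 carry 1
  7+7+1 = 7 carry 1
  7+1+1 = 1 carry 1
  7+5+1 = 5 carry 1
  3+3+1 = 7
  1+5 = 6
  7+3 = 2 carry 1
  1+5+1 = 7
  2+4 = 6
  1+2 = 3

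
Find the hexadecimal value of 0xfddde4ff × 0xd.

Multiply each base-16 digit by 13, carrying:
  f×13 = 195 → write 3 carry 12
  f×13+12 = 207 → write f carry 12
  4×13+12 = 64 → write 0 carry 4
  e×13+4 = 186 → write a carry 11
  d×13+11 = 180 → write 4 carry 11
  d×13+11 = 180 → write 4 carry 11
  d×13+11 = 180 → write 4 carry 11
  f×13+11 = 206 → write e carry 12
  remaining carry: c

0xce444a0f3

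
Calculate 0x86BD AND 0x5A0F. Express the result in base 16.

0x020D

AND each hex digit independently (no carries):
  8&5=0, 6&A=2, B&0=0, D&F=D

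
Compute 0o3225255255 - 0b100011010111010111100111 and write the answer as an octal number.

0o3161762306

0b100011010111010111100111 = 0o43272747 in octal.
Subtract column by column in base 8:
  5-7 → 6 (borrow)
  5-4-1 → 0
  2-7 → 3 (borrow)
  5-2-1 → 2
  5-7 → 6 (borrow)
  2-2-1 → 7 (borrow)
  5-3-1 → 1
  2-4 → 6 (borrow)
  2-0-1 → 1
  3-0 → 3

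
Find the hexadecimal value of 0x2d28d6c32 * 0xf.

0x2a564956ee

Multiply each base-16 digit by 15, carrying:
  2×15 = 30 → write e carry 1
  3×15+1 = 46 → write e carry 2
  c×15+2 = 182 → write 6 carry 11
  6×15+11 = 101 → write 5 carry 6
  d×15+6 = 201 → write 9 carry 12
  8×15+12 = 132 → write 4 carry 8
  2×15+8 = 38 → write 6 carry 2
  d×15+2 = 197 → write 5 carry 12
  2×15+12 = 42 → write a carry 2
  remaining carry: 2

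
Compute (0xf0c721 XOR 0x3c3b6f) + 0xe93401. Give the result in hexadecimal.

First 0xf0c721 XOR 0x3c3b6f = 0xccfc4e.
Add column by column in base 16, right to left:
  e+1 = f
  4+0 = 4
  c+4 = 0 carry 1
  f+3+1 = 3 carry 1
  c+9+1 = 6 carry 1
  c+e+1 = b carry 1
  final carry 1

0x1b6304f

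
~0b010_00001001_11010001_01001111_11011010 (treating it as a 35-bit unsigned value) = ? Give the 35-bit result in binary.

0b10111110110001011101011000000100101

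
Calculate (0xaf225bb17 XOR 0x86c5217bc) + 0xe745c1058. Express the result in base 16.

First 0xaf225bb17 XOR 0x86c5217bc = 0x29e77acab.
Add column by column in base 16, right to left:
  b+8 = 3 carry 1
  a+5+1 = 0 carry 1
  c+0+1 = d
  a+1 = b
  7+c = 3 carry 1
  7+5+1 = d
  e+4 = 2 carry 1
  9+7+1 = 1 carry 1
  2+e+1 = 1 carry 1
  final carry 1

0x1112d3bd03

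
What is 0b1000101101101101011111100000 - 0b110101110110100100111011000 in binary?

Subtract column by column in base 2:
  0-0 → 0
  0-0 → 0
  0-0 → 0
  0-1 → 1 (borrow)
  0-1-1 → 0 (borrow)
  1-0-1 → 0
  1-1 → 0
  1-1 → 0
  1-1 → 0
  1-0 → 1
  1-0 → 1
  0-1 → 1 (borrow)
  1-0-1 → 0
  0-0 → 0
  1-1 → 0
  1-0 → 1
  0-1 → 1 (borrow)
  1-1-1 → 1 (borrow)
  1-0-1 → 0
  0-1 → 1 (borrow)
  1-1-1 → 1 (borrow)
  1-1-1 → 1 (borrow)
  0-0-1 → 1 (borrow)
  1-1-1 → 1 (borrow)
  0-0-1 → 1 (borrow)
  0-1-1 → 0 (borrow)
  0-1-1 → 0 (borrow)
  1-0-1 → 0

0b1111110111000111000001000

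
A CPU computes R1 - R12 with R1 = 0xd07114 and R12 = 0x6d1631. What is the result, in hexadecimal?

Subtract column by column in base 16:
  4-1 → 3
  1-3 → e (borrow)
  1-6-1 → a (borrow)
  7-1-1 → 5
  0-d → 3 (borrow)
  d-6-1 → 6

0x635ae3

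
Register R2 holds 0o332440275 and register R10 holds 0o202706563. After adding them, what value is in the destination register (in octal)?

0o535347060

Add column by column in base 8, right to left:
  5+3 = 0 carry 1
  7+6+1 = 6 carry 1
  2+5+1 = 0 carry 1
  0+6+1 = 7
  4+0 = 4
  4+7 = 3 carry 1
  2+2+1 = 5
  3+0 = 3
  3+2 = 5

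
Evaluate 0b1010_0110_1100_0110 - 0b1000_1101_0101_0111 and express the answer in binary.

Subtract column by column in base 2:
  0-1 → 1 (borrow)
  1-1-1 → 1 (borrow)
  1-1-1 → 1 (borrow)
  0-0-1 → 1 (borrow)
  0-1-1 → 0 (borrow)
  0-0-1 → 1 (borrow)
  1-1-1 → 1 (borrow)
  1-0-1 → 0
  0-1 → 1 (borrow)
  1-0-1 → 0
  1-1 → 0
  0-1 → 1 (borrow)
  0-0-1 → 1 (borrow)
  1-0-1 → 0
  0-0 → 0
  1-1 → 0

0b1100101101111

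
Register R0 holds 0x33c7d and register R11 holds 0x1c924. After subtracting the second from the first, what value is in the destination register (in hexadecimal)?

0x17359

Subtract column by column in base 16:
  d-4 → 9
  7-2 → 5
  c-9 → 3
  3-c → 7 (borrow)
  3-1-1 → 1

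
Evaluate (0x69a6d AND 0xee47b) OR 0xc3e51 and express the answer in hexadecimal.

0x69a6d AND 0xee47b = 0x68069.
Then OR with 0xc3e51.

0xebe79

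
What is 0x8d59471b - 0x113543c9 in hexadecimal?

Subtract column by column in base 16:
  b-9 → 2
  1-c → 5 (borrow)
  7-3-1 → 3
  4-4 → 0
  9-5 → 4
  5-3 → 2
  d-1 → c
  8-1 → 7

0x7c240352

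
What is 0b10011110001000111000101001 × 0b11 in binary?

Multiply each base-2 digit by 3, carrying:
  1×3 = 3 → write 1 carry 1
  0×3+1 = 1 → write 1
  0×3 = 0 → write 0
  1×3 = 3 → write 1 carry 1
  0×3+1 = 1 → write 1
  1×3 = 3 → write 1 carry 1
  0×3+1 = 1 → write 1
  0×3 = 0 → write 0
  0×3 = 0 → write 0
  1×3 = 3 → write 1 carry 1
  1×3+1 = 4 → write 0 carry 2
  1×3+2 = 5 → write 1 carry 2
  0×3+2 = 2 → write 0 carry 1
  0×3+1 = 1 → write 1
  0×3 = 0 → write 0
  1×3 = 3 → write 1 carry 1
  0×3+1 = 1 → write 1
  0×3 = 0 → write 0
  0×3 = 0 → write 0
  1×3 = 3 → write 1 carry 1
  1×3+1 = 4 → write 0 carry 2
  1×3+2 = 5 → write 1 carry 2
  1×3+2 = 5 → write 1 carry 2
  0×3+2 = 2 → write 0 carry 1
  0×3+1 = 1 → write 1
  1×3 = 3 → write 1 carry 1
  remaining carry: 1

0b111011010011010101001111011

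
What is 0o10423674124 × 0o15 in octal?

0o157002216104

Multiply each base-8 digit by 13, carrying:
  4×13 = 52 → write 4 carry 6
  2×13+6 = 32 → write 0 carry 4
  1×13+4 = 17 → write 1 carry 2
  4×13+2 = 54 → write 6 carry 6
  7×13+6 = 97 → write 1 carry 12
  6×13+12 = 90 → write 2 carry 11
  3×13+11 = 50 → write 2 carry 6
  2×13+6 = 32 → write 0 carry 4
  4×13+4 = 56 → write 0 carry 7
  0×13+7 = 7 → write 7
  1×13 = 13 → write 5 carry 1
  remaining carry: 1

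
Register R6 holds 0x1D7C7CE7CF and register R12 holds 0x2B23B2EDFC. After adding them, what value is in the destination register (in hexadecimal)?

0x48A02FD5CB

Add column by column in base 16, right to left:
  F+C = B carry 1
  C+F+1 = C carry 1
  7+D+1 = 5 carry 1
  E+E+1 = D carry 1
  C+2+1 = F
  7+B = 2 carry 1
  C+3+1 = 0 carry 1
  7+2+1 = A
  D+B = 8 carry 1
  1+2+1 = 4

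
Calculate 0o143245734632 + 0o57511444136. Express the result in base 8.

0o222757400770

Add column by column in base 8, right to left:
  2+6 = 0 carry 1
  3+3+1 = 7
  6+1 = 7
  4+4 = 0 carry 1
  3+4+1 = 0 carry 1
  7+4+1 = 4 carry 1
  5+1+1 = 7
  4+1 = 5
  2+5 = 7
  3+7 = 2 carry 1
  4+5+1 = 2 carry 1
  1+0+1 = 2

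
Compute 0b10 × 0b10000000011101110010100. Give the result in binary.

0b100000000111011100101000

Multiply each base-2 digit by 2, carrying:
  0×2 = 0 → write 0
  0×2 = 0 → write 0
  1×2 = 2 → write 0 carry 1
  0×2+1 = 1 → write 1
  1×2 = 2 → write 0 carry 1
  0×2+1 = 1 → write 1
  0×2 = 0 → write 0
  1×2 = 2 → write 0 carry 1
  1×2+1 = 3 → write 1 carry 1
  1×2+1 = 3 → write 1 carry 1
  0×2+1 = 1 → write 1
  1×2 = 2 → write 0 carry 1
  1×2+1 = 3 → write 1 carry 1
  1×2+1 = 3 → write 1 carry 1
  0×2+1 = 1 → write 1
  0×2 = 0 → write 0
  0×2 = 0 → write 0
  0×2 = 0 → write 0
  0×2 = 0 → write 0
  0×2 = 0 → write 0
  0×2 = 0 → write 0
  0×2 = 0 → write 0
  1×2 = 2 → write 0 carry 1
  remaining carry: 1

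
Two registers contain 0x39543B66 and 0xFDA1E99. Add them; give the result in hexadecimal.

0x492E59FF

Add column by column in base 16, right to left:
  6+9 = F
  6+9 = F
  B+E = 9 carry 1
  3+1+1 = 5
  4+A = E
  5+D = 2 carry 1
  9+F+1 = 9 carry 1
  3+0+1 = 4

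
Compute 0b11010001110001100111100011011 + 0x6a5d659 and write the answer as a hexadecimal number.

0b11010001110001100111100011011 = 0x1a38cf1b in hexadecimal.
Add column by column in base 16, right to left:
  b+9 = 4 carry 1
  1+5+1 = 7
  f+6 = 5 carry 1
  c+d+1 = a carry 1
  8+5+1 = e
  3+a = d
  a+6 = 0 carry 1
  1+0+1 = 2

0x20dea574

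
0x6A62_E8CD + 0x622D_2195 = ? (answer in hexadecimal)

0xCC900A62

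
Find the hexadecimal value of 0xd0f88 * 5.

0x414da8

Multiply each base-16 digit by 5, carrying:
  8×5 = 40 → write 8 carry 2
  8×5+2 = 42 → write a carry 2
  f×5+2 = 77 → write d carry 4
  0×5+4 = 4 → write 4
  d×5 = 65 → write 1 carry 4
  remaining carry: 4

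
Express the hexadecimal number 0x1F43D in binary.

Expand each hex digit to 4 bits: 1=0001 F=1111 4=0100 3=0011 D=1101.

0b11111010000111101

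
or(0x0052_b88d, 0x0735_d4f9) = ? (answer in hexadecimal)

0x0777fcfd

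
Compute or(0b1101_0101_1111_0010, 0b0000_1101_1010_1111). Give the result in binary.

OR bit by bit (1 where either bit is 1):
  1101010111110010
| 0000110110101111
= 1101110111111111

0b1101110111111111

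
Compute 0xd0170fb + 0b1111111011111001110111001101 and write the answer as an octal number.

0xd0170fb = 0o1500270373 in octal.
0b1111111011111001110111001101 = 0o1773716715 in octal.
Add column by column in base 8, right to left:
  3+5 = 0 carry 1
  7+1+1 = 1 carry 1
  3+7+1 = 3 carry 1
  0+6+1 = 7
  7+1 = 0 carry 1
  2+7+1 = 2 carry 1
  0+3+1 = 4
  0+7 = 7
  5+7 = 4 carry 1
  1+1+1 = 3

0o3474207310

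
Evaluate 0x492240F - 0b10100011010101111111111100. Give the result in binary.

0b10000001001100010000010011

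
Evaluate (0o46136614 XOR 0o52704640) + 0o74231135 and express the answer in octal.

First 0o46136614 XOR 0o52704640 = 0o14632054.
Add column by column in base 8, right to left:
  4+5 = 1 carry 1
  5+3+1 = 1 carry 1
  0+1+1 = 2
  2+1 = 3
  3+3 = 6
  6+2 = 0 carry 1
  4+4+1 = 1 carry 1
  1+7+1 = 1 carry 1
  final carry 1

0o111063211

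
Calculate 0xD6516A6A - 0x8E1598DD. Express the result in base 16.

Subtract column by column in base 16:
  A-D → D (borrow)
  6-D-1 → 8 (borrow)
  A-8-1 → 1
  6-9 → D (borrow)
  1-5-1 → B (borrow)
  5-1-1 → 3
  6-E → 8 (borrow)
  D-8-1 → 4

0x483BD18D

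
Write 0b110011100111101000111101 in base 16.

0xCE7A3D

Group the bits into nibbles: 1100 1110 0111 1010 0011 1101 → CE7A3D.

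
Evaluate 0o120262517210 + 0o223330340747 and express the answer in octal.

0o343613060157

Add column by column in base 8, right to left:
  0+7 = 7
  1+4 = 5
  2+7 = 1 carry 1
  7+0+1 = 0 carry 1
  1+4+1 = 6
  5+3 = 0 carry 1
  2+0+1 = 3
  6+3 = 1 carry 1
  2+3+1 = 6
  0+3 = 3
  2+2 = 4
  1+2 = 3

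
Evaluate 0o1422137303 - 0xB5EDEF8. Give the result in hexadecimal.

0o1422137303 = 0xC48BEC3 in hexadecimal.
Subtract column by column in base 16:
  3-8 → B (borrow)
  C-F-1 → C (borrow)
  E-E-1 → F (borrow)
  B-D-1 → D (borrow)
  8-E-1 → 9 (borrow)
  4-5-1 → E (borrow)
  C-B-1 → 0

0xE9DFCB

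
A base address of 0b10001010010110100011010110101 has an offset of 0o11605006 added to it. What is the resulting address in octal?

0b10001010010110100011010110101 = 0o2122643265 in octal.
Add column by column in base 8, right to left:
  5+6 = 3 carry 1
  6+0+1 = 7
  2+0 = 2
  3+5 = 0 carry 1
  4+0+1 = 5
  6+6 = 4 carry 1
  2+1+1 = 4
  2+1 = 3
  1+0 = 1
  2+0 = 2

0o2134450273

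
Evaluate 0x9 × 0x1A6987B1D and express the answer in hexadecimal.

Multiply each base-16 digit by 9, carrying:
  D×9 = 117 → write 5 carry 7
  1×9+7 = 16 → write 0 carry 1
  B×9+1 = 100 → write 4 carry 6
  7×9+6 = 69 → write 5 carry 4
  8×9+4 = 76 → write C carry 4
  9×9+4 = 85 → write 5 carry 5
  6×9+5 = 59 → write B carry 3
  A×9+3 = 93 → write D carry 5
  1×9+5 = 14 → write E

0xEDB5C5405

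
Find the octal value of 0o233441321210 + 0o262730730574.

Add column by column in base 8, right to left:
  0+4 = 4
  1+7 = 0 carry 1
  2+5+1 = 0 carry 1
  1+0+1 = 2
  2+3 = 5
  3+7 = 2 carry 1
  1+0+1 = 2
  4+3 = 7
  4+7 = 3 carry 1
  3+2+1 = 6
  3+6 = 1 carry 1
  2+2+1 = 5

0o516372252004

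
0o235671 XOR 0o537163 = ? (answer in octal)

0o702712

XOR each oct digit independently (no carries):
  2^5=7, 3^3=0, 5^7=2, 6^1=7, 7^6=1, 1^3=2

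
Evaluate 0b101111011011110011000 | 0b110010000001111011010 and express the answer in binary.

0b111111011011111011010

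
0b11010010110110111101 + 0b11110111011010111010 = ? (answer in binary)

0b111001010010001110111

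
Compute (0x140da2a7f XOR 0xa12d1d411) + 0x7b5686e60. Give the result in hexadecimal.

0x1307746cce

First 0x140da2a7f XOR 0xa12d1d411 = 0xb520bfe6e.
Add column by column in base 16, right to left:
  e+0 = e
  6+6 = c
  e+e = c carry 1
  f+6+1 = 6 carry 1
  b+8+1 = 4 carry 1
  0+6+1 = 7
  2+5 = 7
  5+b = 0 carry 1
  b+7+1 = 3 carry 1
  final carry 1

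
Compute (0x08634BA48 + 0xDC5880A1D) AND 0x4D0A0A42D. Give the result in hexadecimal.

0x440A08425

Add column by column in base 16, right to left:
  8+D = 5 carry 1
  4+1+1 = 6
  A+A = 4 carry 1
  B+0+1 = C
  4+8 = C
  3+8 = B
  6+5 = B
  8+C = 4 carry 1
  0+D+1 = E
Sum = 0xE4BBCC465; now AND with 0x4D0A0A42D:
  E&4=4, 4&D=4, B&0=0, B&A=A, C&0=0, C&A=8, 4&4=4, 6&2=2, 5&D=5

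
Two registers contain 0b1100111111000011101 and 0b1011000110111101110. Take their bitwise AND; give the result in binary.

0b1000000110000001100

AND bit by bit (1 only where both bits are 1):
  1100111111000011101
& 1011000110111101110
= 1000000110000001100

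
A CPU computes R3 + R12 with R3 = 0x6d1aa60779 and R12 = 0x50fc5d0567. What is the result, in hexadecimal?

0xbe17030ce0

Add column by column in base 16, right to left:
  9+7 = 0 carry 1
  7+6+1 = e
  7+5 = c
  0+0 = 0
  6+d = 3 carry 1
  a+5+1 = 0 carry 1
  a+c+1 = 7 carry 1
  1+f+1 = 1 carry 1
  d+0+1 = e
  6+5 = b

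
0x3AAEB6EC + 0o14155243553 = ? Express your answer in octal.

0x3AAEB6EC = 0o7253533354 in octal.
Add column by column in base 8, right to left:
  4+3 = 7
  5+5 = 2 carry 1
  3+5+1 = 1 carry 1
  3+3+1 = 7
  3+4 = 7
  5+2 = 7
  3+5 = 0 carry 1
  5+5+1 = 3 carry 1
  2+1+1 = 4
  7+4 = 3 carry 1
  0+1+1 = 2

0o23430777127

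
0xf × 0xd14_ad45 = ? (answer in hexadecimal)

0xc436270b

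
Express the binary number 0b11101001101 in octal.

Group the bits in threes: 011 101 001 101 → 3515.

0o3515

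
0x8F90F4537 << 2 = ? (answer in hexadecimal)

0x23E43D14DC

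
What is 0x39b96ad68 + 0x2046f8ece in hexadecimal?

0x5a0063c36

Add column by column in base 16, right to left:
  8+e = 6 carry 1
  6+c+1 = 3 carry 1
  d+e+1 = c carry 1
  a+8+1 = 3 carry 1
  6+f+1 = 6 carry 1
  9+6+1 = 0 carry 1
  b+4+1 = 0 carry 1
  9+0+1 = a
  3+2 = 5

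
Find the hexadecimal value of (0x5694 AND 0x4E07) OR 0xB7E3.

0xF7E7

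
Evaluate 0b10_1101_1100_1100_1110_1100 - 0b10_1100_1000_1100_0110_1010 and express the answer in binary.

0b10100000010000010

Subtract column by column in base 2:
  0-0 → 0
  0-1 → 1 (borrow)
  1-0-1 → 0
  1-1 → 0
  0-0 → 0
  1-1 → 0
  1-1 → 0
  1-0 → 1
  0-0 → 0
  0-0 → 0
  1-1 → 0
  1-1 → 0
  0-0 → 0
  0-0 → 0
  1-0 → 1
  1-1 → 0
  1-0 → 1
  0-0 → 0
  1-1 → 0
  1-1 → 0
  0-0 → 0
  1-1 → 0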